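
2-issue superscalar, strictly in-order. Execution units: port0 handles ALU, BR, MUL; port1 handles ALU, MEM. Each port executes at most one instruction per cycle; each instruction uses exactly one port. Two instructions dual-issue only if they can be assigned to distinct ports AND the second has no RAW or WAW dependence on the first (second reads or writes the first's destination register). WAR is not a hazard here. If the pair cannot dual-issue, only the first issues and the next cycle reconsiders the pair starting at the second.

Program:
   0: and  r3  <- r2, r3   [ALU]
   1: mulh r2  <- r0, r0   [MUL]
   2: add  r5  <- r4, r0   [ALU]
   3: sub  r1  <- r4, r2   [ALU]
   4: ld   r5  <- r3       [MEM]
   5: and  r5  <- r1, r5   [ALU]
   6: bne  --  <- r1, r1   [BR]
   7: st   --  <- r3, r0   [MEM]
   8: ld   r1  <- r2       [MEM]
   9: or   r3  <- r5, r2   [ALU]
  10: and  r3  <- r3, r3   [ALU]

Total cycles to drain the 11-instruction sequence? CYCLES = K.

0. and;mulh @i0/i1  | dual
1. add;sub @i2/i3  | dual
2. ld @i4  | RAW+WAW r5
3. and;bne @i5/i6  | dual
4. st @i7  | no-port MEM/MEM
5. ld;or @i8/i9  | dual
6. and @i10  | tail

CYCLES = 7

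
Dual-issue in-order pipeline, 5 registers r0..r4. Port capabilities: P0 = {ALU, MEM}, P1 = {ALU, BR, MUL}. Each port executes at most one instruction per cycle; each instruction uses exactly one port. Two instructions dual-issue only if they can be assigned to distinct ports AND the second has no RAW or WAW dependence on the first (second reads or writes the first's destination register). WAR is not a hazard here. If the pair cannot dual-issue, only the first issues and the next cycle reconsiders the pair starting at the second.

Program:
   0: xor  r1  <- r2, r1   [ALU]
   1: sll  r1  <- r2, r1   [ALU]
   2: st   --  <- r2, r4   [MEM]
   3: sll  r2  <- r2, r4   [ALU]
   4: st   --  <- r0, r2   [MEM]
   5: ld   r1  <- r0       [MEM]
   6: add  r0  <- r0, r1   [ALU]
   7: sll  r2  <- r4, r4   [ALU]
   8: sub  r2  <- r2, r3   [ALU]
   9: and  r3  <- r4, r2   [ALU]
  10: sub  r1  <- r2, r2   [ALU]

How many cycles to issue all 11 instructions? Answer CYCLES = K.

  cy0 -> i0 (xor) RAW+WAW r1
  cy1 -> i1,i2 (sll;st) dual
  cy2 -> i3 (sll) RAW r2
  cy3 -> i4 (st) no-port MEM/MEM
  cy4 -> i5 (ld) RAW r1
  cy5 -> i6,i7 (add;sll) dual
  cy6 -> i8 (sub) RAW r2
  cy7 -> i9,i10 (and;sub) dual

CYCLES = 8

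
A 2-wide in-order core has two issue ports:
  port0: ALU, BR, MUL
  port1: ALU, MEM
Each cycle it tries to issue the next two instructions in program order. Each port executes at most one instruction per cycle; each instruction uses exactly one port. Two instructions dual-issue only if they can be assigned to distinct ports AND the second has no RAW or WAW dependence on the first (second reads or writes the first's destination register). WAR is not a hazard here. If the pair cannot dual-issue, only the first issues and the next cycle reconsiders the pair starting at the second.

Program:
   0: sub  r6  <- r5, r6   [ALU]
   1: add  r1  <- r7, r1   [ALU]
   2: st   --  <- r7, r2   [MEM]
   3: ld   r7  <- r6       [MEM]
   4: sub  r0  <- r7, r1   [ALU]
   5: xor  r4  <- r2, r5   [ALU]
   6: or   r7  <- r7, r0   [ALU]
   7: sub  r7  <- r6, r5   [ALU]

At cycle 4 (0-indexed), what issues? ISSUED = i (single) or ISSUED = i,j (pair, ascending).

c0: i0+i1 sub add  2-wide
c1: i2 st  no-port MEM/MEM
c2: i3 ld  RAW r7
c3: i4+i5 sub xor  2-wide
c4: i6 or  WAW r7
c5: i7 sub  tail

ISSUED = 6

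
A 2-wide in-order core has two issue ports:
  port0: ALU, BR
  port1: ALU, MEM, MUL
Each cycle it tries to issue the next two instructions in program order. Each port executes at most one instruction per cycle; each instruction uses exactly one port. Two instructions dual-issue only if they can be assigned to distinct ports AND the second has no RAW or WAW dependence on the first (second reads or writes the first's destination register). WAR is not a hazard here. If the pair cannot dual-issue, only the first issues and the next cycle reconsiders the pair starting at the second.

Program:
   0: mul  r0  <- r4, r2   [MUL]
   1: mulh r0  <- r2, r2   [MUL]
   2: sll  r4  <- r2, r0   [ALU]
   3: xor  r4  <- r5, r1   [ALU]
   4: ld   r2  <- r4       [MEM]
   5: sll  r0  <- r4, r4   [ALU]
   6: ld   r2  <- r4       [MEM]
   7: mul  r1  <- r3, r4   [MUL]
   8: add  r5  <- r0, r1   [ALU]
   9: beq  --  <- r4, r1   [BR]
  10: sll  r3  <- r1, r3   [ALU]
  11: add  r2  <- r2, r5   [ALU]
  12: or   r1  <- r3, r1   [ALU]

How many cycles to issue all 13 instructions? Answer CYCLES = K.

CYCLES = 10

t=0 i0:mul.MUL ; no-port MUL/MUL
t=1 i1:mulh.MUL ; RAW r0
t=2 i2:sll.ALU ; WAW r4
t=3 i3:xor.ALU ; RAW r4
t=4 i4/i5:ld.MEM+sll.ALU ; dual
t=5 i6:ld.MEM ; no-port MEM/MUL
t=6 i7:mul.MUL ; RAW r1
t=7 i8/i9:add.ALU+beq.BR ; dual
t=8 i10/i11:sll.ALU+add.ALU ; dual
t=9 i12:or.ALU ; tail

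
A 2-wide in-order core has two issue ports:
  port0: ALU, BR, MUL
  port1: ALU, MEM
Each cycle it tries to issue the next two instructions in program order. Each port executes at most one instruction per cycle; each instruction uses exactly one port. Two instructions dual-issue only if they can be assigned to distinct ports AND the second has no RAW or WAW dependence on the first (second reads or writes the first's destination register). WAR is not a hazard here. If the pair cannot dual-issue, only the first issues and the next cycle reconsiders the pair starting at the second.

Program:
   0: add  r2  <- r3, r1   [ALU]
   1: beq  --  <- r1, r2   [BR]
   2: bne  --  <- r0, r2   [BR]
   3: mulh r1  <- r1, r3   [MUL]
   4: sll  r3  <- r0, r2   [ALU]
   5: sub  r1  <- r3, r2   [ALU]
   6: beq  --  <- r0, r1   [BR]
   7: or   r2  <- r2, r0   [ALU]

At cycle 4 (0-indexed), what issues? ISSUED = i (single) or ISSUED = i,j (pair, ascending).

#0 head=0: add.ALU i0 RAW r2
#1 head=1: beq.BR i1 no-port BR/BR
#2 head=2: bne.BR i2 no-port BR/MUL
#3 head=3: mulh.MUL sll.ALU i3&i4 pair
#4 head=5: sub.ALU i5 RAW r1
#5 head=6: beq.BR or.ALU i6&i7 pair

ISSUED = 5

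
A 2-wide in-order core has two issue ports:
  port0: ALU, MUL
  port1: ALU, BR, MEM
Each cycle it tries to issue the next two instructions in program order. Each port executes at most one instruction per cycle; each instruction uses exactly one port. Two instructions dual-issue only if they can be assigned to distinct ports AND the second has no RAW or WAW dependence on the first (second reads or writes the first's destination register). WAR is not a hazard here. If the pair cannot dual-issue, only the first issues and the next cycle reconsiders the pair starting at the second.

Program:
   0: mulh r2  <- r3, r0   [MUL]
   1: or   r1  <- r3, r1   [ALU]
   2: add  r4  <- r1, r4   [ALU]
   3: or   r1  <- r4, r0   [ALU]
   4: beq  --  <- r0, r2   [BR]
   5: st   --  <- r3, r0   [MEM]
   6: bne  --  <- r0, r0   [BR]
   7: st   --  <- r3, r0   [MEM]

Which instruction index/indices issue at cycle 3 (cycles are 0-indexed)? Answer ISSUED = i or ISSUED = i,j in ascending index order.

ISSUED = 5

0. mulh.MUL/or.ALU @i0&i1  | dual
1. add.ALU @i2  | RAW r4
2. or.ALU/beq.BR @i3&i4  | dual
3. st.MEM @i5  | no-port MEM/BR
4. bne.BR @i6  | no-port BR/MEM
5. st.MEM @i7  | tail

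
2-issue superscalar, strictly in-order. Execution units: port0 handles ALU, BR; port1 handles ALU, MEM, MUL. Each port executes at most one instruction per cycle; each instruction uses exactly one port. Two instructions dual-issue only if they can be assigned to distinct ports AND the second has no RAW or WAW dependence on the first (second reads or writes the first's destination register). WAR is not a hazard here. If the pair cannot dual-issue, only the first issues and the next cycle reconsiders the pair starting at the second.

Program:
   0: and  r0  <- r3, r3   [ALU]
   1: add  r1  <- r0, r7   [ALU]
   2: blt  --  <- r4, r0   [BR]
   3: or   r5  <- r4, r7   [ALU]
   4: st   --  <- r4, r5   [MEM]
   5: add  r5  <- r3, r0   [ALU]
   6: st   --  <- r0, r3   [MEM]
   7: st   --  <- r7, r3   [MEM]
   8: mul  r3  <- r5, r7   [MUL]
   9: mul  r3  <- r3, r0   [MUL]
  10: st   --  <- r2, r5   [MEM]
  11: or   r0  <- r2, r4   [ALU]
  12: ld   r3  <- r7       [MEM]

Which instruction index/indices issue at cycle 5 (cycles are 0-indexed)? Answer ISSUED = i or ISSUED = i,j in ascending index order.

ISSUED = 7

  cy0 -> i0 (and) RAW r0
  cy1 -> i1,i2 (add blt) dual
  cy2 -> i3 (or) RAW r5
  cy3 -> i4,i5 (st add) dual
  cy4 -> i6 (st) no-port MEM/MEM
  cy5 -> i7 (st) no-port MEM/MUL
  cy6 -> i8 (mul) no-port MUL/MUL
  cy7 -> i9 (mul) no-port MUL/MEM
  cy8 -> i10,i11 (st or) dual
  cy9 -> i12 (ld) tail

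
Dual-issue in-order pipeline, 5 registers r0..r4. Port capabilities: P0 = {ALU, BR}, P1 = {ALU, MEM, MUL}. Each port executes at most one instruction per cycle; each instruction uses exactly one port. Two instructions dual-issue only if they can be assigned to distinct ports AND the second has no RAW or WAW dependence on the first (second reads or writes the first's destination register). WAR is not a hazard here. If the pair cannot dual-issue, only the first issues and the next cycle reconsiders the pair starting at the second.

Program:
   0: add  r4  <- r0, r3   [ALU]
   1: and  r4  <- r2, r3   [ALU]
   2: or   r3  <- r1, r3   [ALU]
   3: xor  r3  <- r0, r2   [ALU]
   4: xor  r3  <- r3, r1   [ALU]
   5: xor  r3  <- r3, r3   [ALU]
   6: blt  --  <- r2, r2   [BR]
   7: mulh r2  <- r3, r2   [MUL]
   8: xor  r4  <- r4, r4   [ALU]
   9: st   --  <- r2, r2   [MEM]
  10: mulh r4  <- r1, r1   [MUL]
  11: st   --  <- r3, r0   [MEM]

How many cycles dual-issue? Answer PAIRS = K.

[0] i0  add.ALU  -- WAW r4
[1] i1&i2  and.ALU or.ALU  -- dual
[2] i3  xor.ALU  -- RAW+WAW r3
[3] i4  xor.ALU  -- RAW+WAW r3
[4] i5&i6  xor.ALU blt.BR  -- dual
[5] i7&i8  mulh.MUL xor.ALU  -- dual
[6] i9  st.MEM  -- no-port MEM/MUL
[7] i10  mulh.MUL  -- no-port MUL/MEM
[8] i11  st.MEM  -- tail

PAIRS = 3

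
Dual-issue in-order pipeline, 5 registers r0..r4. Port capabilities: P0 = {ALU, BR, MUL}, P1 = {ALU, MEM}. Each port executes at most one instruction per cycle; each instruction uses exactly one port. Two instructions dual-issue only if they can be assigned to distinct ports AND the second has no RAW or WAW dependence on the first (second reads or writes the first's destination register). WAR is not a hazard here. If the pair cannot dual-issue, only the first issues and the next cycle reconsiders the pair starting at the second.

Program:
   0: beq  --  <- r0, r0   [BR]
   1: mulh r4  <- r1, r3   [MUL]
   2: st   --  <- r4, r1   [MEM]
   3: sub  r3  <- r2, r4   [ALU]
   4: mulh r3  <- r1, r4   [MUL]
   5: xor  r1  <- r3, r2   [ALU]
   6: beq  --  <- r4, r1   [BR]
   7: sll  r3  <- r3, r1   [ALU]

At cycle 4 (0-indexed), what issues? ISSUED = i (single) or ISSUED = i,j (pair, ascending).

ISSUED = 5

  cy0 -> i0 (beq.BR) no-port BR/MUL
  cy1 -> i1 (mulh.MUL) RAW r4
  cy2 -> i2&i3 (st.MEM sub.ALU) pair
  cy3 -> i4 (mulh.MUL) RAW r3
  cy4 -> i5 (xor.ALU) RAW r1
  cy5 -> i6&i7 (beq.BR sll.ALU) pair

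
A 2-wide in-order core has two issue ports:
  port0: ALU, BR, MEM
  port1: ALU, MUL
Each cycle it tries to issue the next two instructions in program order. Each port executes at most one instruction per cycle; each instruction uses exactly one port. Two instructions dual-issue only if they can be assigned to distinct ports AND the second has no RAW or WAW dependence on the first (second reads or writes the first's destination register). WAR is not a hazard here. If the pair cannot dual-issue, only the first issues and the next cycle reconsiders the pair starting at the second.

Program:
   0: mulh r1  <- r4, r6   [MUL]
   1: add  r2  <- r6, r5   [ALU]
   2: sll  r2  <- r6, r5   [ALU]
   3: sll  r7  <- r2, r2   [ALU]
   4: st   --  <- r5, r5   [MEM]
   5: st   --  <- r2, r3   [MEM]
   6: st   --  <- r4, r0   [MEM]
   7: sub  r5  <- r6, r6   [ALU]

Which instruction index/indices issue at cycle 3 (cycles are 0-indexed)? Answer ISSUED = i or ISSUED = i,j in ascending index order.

ISSUED = 5

[0] i0+i1  mulh.MUL+add.ALU  -- 2-wide
[1] i2  sll.ALU  -- RAW r2
[2] i3+i4  sll.ALU+st.MEM  -- 2-wide
[3] i5  st.MEM  -- no-port MEM/MEM
[4] i6+i7  st.MEM+sub.ALU  -- 2-wide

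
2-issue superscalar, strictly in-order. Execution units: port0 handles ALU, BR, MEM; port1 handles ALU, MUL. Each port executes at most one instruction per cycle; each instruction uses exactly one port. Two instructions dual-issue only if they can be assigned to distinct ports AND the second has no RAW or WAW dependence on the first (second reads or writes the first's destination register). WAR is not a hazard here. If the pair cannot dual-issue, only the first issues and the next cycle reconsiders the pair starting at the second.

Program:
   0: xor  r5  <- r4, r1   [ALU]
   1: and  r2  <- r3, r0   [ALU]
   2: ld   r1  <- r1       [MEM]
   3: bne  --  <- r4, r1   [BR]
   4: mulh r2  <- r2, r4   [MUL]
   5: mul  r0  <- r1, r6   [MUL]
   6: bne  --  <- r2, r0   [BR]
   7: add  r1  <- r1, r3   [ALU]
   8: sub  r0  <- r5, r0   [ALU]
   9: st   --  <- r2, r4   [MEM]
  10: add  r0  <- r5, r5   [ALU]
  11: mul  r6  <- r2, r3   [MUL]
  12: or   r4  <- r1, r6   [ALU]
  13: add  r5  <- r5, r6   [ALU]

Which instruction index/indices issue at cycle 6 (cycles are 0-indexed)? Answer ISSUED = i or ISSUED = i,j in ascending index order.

c0: i0+i1 xor.ALU+and.ALU  2-wide
c1: i2 ld.MEM  no-port MEM/BR
c2: i3+i4 bne.BR+mulh.MUL  2-wide
c3: i5 mul.MUL  RAW r0
c4: i6+i7 bne.BR+add.ALU  2-wide
c5: i8+i9 sub.ALU+st.MEM  2-wide
c6: i10+i11 add.ALU+mul.MUL  2-wide
c7: i12+i13 or.ALU+add.ALU  2-wide

ISSUED = 10,11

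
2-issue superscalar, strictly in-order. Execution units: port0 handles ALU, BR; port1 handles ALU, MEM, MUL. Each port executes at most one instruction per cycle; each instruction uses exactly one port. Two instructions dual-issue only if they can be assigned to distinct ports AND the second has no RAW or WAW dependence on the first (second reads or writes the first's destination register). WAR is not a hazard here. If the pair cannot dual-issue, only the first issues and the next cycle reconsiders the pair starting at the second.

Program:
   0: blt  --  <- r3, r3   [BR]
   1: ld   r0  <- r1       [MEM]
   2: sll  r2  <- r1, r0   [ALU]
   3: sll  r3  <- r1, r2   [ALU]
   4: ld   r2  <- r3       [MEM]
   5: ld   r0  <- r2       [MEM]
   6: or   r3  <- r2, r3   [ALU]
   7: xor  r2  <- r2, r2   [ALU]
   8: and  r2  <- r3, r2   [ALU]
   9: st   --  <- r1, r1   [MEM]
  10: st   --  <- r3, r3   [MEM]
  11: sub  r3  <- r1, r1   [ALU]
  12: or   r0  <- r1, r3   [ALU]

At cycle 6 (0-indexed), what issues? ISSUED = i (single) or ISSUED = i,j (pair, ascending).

ISSUED = 8,9

t=0 i0+i1:blt.BR;ld.MEM ; pair
t=1 i2:sll.ALU ; RAW r2
t=2 i3:sll.ALU ; RAW r3
t=3 i4:ld.MEM ; no-port MEM/MEM
t=4 i5+i6:ld.MEM;or.ALU ; pair
t=5 i7:xor.ALU ; RAW+WAW r2
t=6 i8+i9:and.ALU;st.MEM ; pair
t=7 i10+i11:st.MEM;sub.ALU ; pair
t=8 i12:or.ALU ; tail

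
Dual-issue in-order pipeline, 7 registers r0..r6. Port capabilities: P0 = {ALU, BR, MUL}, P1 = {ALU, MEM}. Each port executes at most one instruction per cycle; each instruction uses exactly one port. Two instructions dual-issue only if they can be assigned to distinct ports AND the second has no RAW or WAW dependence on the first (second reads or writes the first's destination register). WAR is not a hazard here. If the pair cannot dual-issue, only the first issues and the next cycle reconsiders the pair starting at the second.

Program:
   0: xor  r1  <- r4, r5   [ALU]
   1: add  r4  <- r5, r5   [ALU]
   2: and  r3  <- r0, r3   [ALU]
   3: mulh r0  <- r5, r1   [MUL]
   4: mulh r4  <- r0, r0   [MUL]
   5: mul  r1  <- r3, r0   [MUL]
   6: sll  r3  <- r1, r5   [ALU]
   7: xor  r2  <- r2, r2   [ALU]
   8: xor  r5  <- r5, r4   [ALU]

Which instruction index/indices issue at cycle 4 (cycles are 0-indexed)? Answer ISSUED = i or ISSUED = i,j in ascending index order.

ISSUED = 6,7

c0: i0/i1 xor add  2-wide
c1: i2/i3 and mulh  2-wide
c2: i4 mulh  no-port MUL/MUL
c3: i5 mul  RAW r1
c4: i6/i7 sll xor  2-wide
c5: i8 xor  tail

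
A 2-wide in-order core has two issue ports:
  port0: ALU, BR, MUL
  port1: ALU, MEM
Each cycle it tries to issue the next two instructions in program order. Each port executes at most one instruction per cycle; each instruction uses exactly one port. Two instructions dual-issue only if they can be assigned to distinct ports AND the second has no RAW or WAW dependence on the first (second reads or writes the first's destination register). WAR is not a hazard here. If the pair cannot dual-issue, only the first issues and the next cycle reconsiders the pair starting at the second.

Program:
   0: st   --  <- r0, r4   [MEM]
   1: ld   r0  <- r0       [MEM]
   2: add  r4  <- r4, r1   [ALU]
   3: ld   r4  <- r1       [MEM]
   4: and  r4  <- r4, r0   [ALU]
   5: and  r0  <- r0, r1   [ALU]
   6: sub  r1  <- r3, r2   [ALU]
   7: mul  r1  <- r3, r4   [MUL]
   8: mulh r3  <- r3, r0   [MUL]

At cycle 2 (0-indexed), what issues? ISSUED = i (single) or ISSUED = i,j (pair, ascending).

ISSUED = 3

t=0 i0:st.MEM ; no-port MEM/MEM
t=1 i1&i2:ld.MEM+add.ALU ; 2-wide
t=2 i3:ld.MEM ; RAW+WAW r4
t=3 i4&i5:and.ALU+and.ALU ; 2-wide
t=4 i6:sub.ALU ; WAW r1
t=5 i7:mul.MUL ; no-port MUL/MUL
t=6 i8:mulh.MUL ; tail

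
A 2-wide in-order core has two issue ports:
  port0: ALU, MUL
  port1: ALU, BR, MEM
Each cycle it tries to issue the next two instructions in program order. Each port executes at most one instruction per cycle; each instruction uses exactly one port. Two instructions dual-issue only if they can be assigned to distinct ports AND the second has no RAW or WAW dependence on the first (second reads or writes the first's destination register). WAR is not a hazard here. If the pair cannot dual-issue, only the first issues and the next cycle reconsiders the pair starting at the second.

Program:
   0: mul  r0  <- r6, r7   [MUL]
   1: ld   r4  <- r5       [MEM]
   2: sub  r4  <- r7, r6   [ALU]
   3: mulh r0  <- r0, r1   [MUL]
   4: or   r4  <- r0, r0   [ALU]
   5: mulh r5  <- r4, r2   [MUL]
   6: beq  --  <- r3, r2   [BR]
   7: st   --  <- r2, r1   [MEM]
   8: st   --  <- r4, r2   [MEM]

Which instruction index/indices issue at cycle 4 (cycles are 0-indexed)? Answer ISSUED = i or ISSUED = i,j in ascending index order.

ISSUED = 7

  cy0 -> i0&i1 (mul.MUL+ld.MEM) 2-wide
  cy1 -> i2&i3 (sub.ALU+mulh.MUL) 2-wide
  cy2 -> i4 (or.ALU) RAW r4
  cy3 -> i5&i6 (mulh.MUL+beq.BR) 2-wide
  cy4 -> i7 (st.MEM) no-port MEM/MEM
  cy5 -> i8 (st.MEM) tail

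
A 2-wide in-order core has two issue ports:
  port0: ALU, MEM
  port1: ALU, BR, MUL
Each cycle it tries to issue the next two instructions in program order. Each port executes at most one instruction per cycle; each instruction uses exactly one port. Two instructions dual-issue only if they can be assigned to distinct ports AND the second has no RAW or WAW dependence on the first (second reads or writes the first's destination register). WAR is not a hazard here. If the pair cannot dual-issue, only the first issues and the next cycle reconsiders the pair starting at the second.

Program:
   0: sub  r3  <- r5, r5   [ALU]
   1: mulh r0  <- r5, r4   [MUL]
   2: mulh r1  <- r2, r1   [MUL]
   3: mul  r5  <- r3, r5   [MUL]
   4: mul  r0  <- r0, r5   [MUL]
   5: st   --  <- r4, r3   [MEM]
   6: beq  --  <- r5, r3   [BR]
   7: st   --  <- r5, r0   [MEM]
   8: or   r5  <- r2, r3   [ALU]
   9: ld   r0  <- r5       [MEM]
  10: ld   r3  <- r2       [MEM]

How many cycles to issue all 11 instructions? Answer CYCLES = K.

[0] i0+i1  sub;mulh  -- dual
[1] i2  mulh  -- no-port MUL/MUL
[2] i3  mul  -- no-port MUL/MUL
[3] i4+i5  mul;st  -- dual
[4] i6+i7  beq;st  -- dual
[5] i8  or  -- RAW r5
[6] i9  ld  -- no-port MEM/MEM
[7] i10  ld  -- tail

CYCLES = 8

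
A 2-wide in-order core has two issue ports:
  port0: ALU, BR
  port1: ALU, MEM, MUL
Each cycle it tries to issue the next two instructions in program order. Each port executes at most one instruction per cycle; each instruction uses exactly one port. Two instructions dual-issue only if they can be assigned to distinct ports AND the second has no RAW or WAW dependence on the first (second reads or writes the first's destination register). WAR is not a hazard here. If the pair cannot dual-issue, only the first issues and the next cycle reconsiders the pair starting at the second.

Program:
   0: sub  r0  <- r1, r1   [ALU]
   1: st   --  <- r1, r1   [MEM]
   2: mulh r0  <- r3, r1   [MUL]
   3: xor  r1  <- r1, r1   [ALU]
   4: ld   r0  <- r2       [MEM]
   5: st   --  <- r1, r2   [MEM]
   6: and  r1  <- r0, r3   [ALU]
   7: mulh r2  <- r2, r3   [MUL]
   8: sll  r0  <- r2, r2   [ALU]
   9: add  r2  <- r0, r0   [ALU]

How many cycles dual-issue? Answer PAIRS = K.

t=0 i0,i1:sub+st ; 2-wide
t=1 i2,i3:mulh+xor ; 2-wide
t=2 i4:ld ; no-port MEM/MEM
t=3 i5,i6:st+and ; 2-wide
t=4 i7:mulh ; RAW r2
t=5 i8:sll ; RAW r0
t=6 i9:add ; tail

PAIRS = 3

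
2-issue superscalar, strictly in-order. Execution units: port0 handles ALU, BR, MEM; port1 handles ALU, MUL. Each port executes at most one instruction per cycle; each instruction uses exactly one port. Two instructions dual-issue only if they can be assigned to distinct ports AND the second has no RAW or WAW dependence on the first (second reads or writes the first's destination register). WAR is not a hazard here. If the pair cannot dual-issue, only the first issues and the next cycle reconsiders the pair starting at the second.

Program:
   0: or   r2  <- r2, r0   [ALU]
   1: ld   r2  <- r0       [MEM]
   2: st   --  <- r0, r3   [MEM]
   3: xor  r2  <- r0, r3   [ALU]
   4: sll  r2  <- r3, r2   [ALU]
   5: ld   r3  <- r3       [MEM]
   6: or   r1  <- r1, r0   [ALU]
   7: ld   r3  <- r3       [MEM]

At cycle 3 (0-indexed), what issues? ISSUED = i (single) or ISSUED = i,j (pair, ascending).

ISSUED = 4,5

0. or.ALU @i0  | WAW r2
1. ld.MEM @i1  | no-port MEM/MEM
2. st.MEM;xor.ALU @i2+i3  | pair
3. sll.ALU;ld.MEM @i4+i5  | pair
4. or.ALU;ld.MEM @i6+i7  | pair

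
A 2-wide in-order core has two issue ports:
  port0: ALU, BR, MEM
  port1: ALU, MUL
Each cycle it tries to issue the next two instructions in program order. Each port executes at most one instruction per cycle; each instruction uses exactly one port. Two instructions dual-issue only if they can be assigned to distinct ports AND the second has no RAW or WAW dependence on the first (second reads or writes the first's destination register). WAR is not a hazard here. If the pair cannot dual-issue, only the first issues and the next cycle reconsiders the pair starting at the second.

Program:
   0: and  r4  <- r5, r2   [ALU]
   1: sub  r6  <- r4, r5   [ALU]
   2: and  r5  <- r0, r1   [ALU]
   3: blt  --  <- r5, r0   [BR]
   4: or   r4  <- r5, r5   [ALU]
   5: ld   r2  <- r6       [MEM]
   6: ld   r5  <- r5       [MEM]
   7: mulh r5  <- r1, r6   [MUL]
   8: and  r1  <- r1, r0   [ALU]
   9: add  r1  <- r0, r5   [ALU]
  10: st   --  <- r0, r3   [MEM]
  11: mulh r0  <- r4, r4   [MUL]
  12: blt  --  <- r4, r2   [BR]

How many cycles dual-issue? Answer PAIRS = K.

0. and.ALU @i0  | RAW r4
1. sub.ALU+and.ALU @i1+i2  | dual
2. blt.BR+or.ALU @i3+i4  | dual
3. ld.MEM @i5  | no-port MEM/MEM
4. ld.MEM @i6  | WAW r5
5. mulh.MUL+and.ALU @i7+i8  | dual
6. add.ALU+st.MEM @i9+i10  | dual
7. mulh.MUL+blt.BR @i11+i12  | dual

PAIRS = 5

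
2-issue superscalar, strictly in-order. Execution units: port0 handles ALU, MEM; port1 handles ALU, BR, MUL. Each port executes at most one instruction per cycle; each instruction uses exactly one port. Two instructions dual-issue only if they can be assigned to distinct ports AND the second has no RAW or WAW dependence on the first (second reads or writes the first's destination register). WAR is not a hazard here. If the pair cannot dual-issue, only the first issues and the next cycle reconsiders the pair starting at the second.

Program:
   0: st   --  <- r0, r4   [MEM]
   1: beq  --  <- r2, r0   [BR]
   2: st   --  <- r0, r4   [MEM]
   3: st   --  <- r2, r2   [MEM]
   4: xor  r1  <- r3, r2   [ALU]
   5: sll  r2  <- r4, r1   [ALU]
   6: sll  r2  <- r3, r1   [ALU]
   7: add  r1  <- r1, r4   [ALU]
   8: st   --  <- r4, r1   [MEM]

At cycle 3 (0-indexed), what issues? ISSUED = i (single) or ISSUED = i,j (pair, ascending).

ISSUED = 5

t=0 i0,i1:st.MEM;beq.BR ; 2-wide
t=1 i2:st.MEM ; no-port MEM/MEM
t=2 i3,i4:st.MEM;xor.ALU ; 2-wide
t=3 i5:sll.ALU ; WAW r2
t=4 i6,i7:sll.ALU;add.ALU ; 2-wide
t=5 i8:st.MEM ; tail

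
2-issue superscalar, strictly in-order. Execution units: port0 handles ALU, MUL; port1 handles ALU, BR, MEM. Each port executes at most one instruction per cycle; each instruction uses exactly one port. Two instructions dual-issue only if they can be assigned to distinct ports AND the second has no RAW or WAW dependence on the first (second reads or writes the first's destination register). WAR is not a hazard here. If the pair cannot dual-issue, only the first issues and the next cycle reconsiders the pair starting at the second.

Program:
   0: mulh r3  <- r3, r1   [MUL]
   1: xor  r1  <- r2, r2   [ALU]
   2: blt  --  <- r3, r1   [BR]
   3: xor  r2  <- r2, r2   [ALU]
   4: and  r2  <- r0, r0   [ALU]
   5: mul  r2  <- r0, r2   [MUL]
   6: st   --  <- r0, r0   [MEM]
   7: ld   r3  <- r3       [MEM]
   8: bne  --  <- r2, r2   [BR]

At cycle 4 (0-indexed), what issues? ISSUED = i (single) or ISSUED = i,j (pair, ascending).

  cy0 -> i0+i1 (mulh.MUL;xor.ALU) dual
  cy1 -> i2+i3 (blt.BR;xor.ALU) dual
  cy2 -> i4 (and.ALU) RAW+WAW r2
  cy3 -> i5+i6 (mul.MUL;st.MEM) dual
  cy4 -> i7 (ld.MEM) no-port MEM/BR
  cy5 -> i8 (bne.BR) tail

ISSUED = 7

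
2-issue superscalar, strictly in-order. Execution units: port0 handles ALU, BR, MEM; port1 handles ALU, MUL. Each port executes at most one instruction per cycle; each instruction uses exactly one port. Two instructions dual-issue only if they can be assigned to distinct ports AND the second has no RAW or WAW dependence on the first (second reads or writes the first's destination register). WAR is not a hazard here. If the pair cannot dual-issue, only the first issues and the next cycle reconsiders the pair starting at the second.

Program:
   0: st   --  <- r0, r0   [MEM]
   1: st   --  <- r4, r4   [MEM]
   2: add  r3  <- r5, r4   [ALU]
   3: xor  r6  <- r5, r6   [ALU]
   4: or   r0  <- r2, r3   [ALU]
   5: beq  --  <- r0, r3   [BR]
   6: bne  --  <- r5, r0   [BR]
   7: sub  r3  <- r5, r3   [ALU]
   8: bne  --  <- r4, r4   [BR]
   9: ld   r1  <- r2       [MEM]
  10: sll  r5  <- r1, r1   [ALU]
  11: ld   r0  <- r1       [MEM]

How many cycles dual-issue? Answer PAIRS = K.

PAIRS = 4

c0: i0 st.MEM  no-port MEM/MEM
c1: i1&i2 st.MEM add.ALU  pair
c2: i3&i4 xor.ALU or.ALU  pair
c3: i5 beq.BR  no-port BR/BR
c4: i6&i7 bne.BR sub.ALU  pair
c5: i8 bne.BR  no-port BR/MEM
c6: i9 ld.MEM  RAW r1
c7: i10&i11 sll.ALU ld.MEM  pair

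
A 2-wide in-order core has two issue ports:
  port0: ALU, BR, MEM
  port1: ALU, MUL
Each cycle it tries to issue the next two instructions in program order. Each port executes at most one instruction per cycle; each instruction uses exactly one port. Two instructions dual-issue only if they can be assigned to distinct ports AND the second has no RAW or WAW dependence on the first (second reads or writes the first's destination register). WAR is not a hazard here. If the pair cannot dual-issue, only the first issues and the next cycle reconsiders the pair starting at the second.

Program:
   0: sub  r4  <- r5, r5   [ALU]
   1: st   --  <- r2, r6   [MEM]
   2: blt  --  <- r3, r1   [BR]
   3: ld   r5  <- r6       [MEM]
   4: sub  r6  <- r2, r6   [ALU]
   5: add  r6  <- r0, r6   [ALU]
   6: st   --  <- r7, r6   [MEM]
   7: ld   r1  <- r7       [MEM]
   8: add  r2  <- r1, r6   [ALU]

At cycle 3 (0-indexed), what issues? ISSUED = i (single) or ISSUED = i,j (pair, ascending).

#0 head=0: sub/st i0/i1 dual
#1 head=2: blt i2 no-port BR/MEM
#2 head=3: ld/sub i3/i4 dual
#3 head=5: add i5 RAW r6
#4 head=6: st i6 no-port MEM/MEM
#5 head=7: ld i7 RAW r1
#6 head=8: add i8 tail

ISSUED = 5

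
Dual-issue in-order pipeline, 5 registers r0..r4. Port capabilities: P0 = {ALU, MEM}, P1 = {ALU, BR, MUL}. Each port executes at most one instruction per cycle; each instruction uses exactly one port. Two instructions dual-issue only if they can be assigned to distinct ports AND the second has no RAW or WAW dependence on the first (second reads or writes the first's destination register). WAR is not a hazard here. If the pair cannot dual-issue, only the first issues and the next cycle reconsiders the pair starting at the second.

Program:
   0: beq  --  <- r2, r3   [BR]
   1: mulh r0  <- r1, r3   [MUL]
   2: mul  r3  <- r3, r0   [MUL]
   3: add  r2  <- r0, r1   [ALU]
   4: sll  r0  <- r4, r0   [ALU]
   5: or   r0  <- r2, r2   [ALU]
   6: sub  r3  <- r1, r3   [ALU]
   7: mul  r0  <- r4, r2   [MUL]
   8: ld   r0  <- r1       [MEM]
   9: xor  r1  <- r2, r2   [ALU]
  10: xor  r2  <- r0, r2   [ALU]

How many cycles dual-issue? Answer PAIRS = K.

#0 head=0: beq i0 no-port BR/MUL
#1 head=1: mulh i1 no-port MUL/MUL
#2 head=2: mul+add i2/i3 pair
#3 head=4: sll i4 WAW r0
#4 head=5: or+sub i5/i6 pair
#5 head=7: mul i7 WAW r0
#6 head=8: ld+xor i8/i9 pair
#7 head=10: xor i10 tail

PAIRS = 3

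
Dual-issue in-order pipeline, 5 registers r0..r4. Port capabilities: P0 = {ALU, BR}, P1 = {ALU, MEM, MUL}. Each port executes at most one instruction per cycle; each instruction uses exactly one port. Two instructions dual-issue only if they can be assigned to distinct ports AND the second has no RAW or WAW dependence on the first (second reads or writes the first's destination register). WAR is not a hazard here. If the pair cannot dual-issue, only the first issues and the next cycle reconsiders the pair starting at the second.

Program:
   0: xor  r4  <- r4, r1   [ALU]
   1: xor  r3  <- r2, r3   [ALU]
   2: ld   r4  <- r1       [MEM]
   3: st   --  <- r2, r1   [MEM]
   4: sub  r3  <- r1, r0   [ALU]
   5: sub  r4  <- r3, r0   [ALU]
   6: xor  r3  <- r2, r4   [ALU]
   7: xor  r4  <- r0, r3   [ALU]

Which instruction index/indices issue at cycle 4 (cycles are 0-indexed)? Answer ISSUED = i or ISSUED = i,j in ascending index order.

ISSUED = 6

0. xor;xor @i0/i1  | pair
1. ld @i2  | no-port MEM/MEM
2. st;sub @i3/i4  | pair
3. sub @i5  | RAW r4
4. xor @i6  | RAW r3
5. xor @i7  | tail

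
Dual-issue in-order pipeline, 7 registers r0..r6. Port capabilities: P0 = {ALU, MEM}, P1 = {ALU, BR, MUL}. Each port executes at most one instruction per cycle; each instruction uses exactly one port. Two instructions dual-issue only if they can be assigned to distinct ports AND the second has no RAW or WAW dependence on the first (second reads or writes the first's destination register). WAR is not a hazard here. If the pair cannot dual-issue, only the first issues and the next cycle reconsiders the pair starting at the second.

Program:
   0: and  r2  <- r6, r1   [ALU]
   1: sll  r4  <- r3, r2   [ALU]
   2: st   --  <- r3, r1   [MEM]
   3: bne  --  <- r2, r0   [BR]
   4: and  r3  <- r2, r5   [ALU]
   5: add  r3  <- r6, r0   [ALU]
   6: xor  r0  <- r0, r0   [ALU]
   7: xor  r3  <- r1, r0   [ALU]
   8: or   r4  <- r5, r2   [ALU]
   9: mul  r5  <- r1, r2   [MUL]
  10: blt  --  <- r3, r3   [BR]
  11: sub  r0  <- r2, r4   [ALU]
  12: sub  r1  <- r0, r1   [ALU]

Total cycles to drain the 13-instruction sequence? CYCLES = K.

CYCLES = 8

0. and.ALU @i0  | RAW r2
1. sll.ALU st.MEM @i1&i2  | dual
2. bne.BR and.ALU @i3&i4  | dual
3. add.ALU xor.ALU @i5&i6  | dual
4. xor.ALU or.ALU @i7&i8  | dual
5. mul.MUL @i9  | no-port MUL/BR
6. blt.BR sub.ALU @i10&i11  | dual
7. sub.ALU @i12  | tail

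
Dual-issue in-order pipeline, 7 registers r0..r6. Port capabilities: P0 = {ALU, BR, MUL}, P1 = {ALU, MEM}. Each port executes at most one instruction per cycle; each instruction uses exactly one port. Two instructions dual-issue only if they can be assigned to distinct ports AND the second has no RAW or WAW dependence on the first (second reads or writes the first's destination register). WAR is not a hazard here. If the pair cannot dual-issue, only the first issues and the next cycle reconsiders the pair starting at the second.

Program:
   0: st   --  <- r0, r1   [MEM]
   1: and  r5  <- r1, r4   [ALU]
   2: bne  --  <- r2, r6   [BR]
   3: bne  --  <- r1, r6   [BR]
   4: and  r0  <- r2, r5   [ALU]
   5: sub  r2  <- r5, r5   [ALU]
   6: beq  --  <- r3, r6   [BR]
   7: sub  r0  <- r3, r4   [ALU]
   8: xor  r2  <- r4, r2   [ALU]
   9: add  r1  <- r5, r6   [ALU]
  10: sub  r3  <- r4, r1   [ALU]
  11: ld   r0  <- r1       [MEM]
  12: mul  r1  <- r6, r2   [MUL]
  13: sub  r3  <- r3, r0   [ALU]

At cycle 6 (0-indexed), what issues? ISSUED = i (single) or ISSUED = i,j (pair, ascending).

c0: i0,i1 st.MEM/and.ALU  2-wide
c1: i2 bne.BR  no-port BR/BR
c2: i3,i4 bne.BR/and.ALU  2-wide
c3: i5,i6 sub.ALU/beq.BR  2-wide
c4: i7,i8 sub.ALU/xor.ALU  2-wide
c5: i9 add.ALU  RAW r1
c6: i10,i11 sub.ALU/ld.MEM  2-wide
c7: i12,i13 mul.MUL/sub.ALU  2-wide

ISSUED = 10,11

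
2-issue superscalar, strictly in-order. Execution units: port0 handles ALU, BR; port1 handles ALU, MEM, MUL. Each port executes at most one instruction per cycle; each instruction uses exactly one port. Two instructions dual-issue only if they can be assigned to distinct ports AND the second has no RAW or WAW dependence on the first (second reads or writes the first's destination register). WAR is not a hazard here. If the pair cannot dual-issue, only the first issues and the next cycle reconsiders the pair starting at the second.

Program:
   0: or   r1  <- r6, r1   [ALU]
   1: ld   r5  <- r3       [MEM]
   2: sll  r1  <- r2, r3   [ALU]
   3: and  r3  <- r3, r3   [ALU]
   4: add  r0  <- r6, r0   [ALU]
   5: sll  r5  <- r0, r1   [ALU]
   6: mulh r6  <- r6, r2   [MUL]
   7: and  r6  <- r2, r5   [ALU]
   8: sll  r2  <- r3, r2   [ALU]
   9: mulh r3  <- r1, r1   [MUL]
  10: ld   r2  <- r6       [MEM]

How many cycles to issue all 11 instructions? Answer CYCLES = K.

CYCLES = 7

t=0 i0&i1:or ld ; pair
t=1 i2&i3:sll and ; pair
t=2 i4:add ; RAW r0
t=3 i5&i6:sll mulh ; pair
t=4 i7&i8:and sll ; pair
t=5 i9:mulh ; no-port MUL/MEM
t=6 i10:ld ; tail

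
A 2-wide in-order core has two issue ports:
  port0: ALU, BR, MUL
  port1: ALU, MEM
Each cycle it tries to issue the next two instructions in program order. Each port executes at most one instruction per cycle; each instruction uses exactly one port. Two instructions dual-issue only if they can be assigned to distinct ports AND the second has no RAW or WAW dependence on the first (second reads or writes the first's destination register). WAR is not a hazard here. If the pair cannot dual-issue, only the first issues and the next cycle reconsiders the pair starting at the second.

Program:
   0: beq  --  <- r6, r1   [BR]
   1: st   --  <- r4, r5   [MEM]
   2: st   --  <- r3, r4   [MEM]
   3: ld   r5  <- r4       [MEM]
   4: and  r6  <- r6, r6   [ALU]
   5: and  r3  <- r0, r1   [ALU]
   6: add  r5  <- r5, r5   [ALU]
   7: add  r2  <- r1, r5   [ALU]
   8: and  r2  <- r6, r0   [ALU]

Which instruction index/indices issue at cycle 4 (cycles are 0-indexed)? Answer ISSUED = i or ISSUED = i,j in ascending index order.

  cy0 -> i0,i1 (beq.BR;st.MEM) 2-wide
  cy1 -> i2 (st.MEM) no-port MEM/MEM
  cy2 -> i3,i4 (ld.MEM;and.ALU) 2-wide
  cy3 -> i5,i6 (and.ALU;add.ALU) 2-wide
  cy4 -> i7 (add.ALU) WAW r2
  cy5 -> i8 (and.ALU) tail

ISSUED = 7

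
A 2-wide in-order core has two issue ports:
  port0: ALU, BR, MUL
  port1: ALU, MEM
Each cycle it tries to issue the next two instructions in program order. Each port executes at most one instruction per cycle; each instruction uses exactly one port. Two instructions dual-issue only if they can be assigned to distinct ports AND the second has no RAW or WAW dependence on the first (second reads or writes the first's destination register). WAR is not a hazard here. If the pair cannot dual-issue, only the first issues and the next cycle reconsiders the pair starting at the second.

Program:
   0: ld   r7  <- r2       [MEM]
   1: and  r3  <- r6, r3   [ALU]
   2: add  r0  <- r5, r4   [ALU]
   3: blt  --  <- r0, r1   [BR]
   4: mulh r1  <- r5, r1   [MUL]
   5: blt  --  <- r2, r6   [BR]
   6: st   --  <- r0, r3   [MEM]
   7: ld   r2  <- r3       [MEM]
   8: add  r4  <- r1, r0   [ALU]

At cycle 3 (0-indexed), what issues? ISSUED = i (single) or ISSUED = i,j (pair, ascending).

0. ld.MEM and.ALU @i0/i1  | 2-wide
1. add.ALU @i2  | RAW r0
2. blt.BR @i3  | no-port BR/MUL
3. mulh.MUL @i4  | no-port MUL/BR
4. blt.BR st.MEM @i5/i6  | 2-wide
5. ld.MEM add.ALU @i7/i8  | 2-wide

ISSUED = 4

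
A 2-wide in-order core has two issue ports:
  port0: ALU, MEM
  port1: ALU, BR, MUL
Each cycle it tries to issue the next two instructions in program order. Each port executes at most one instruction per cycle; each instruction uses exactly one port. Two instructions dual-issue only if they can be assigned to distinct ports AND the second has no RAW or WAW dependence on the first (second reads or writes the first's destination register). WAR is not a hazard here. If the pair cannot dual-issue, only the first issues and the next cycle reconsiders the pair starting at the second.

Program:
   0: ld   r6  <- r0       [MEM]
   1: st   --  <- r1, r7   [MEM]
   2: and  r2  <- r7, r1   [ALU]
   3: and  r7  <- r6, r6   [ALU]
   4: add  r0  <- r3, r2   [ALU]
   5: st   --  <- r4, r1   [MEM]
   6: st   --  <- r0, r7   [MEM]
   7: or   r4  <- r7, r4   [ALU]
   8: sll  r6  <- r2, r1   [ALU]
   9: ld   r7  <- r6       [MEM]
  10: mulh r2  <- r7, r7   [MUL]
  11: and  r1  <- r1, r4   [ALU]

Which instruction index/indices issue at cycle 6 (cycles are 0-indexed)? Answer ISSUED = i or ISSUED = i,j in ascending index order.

  cy0 -> i0 (ld) no-port MEM/MEM
  cy1 -> i1&i2 (st;and) pair
  cy2 -> i3&i4 (and;add) pair
  cy3 -> i5 (st) no-port MEM/MEM
  cy4 -> i6&i7 (st;or) pair
  cy5 -> i8 (sll) RAW r6
  cy6 -> i9 (ld) RAW r7
  cy7 -> i10&i11 (mulh;and) pair

ISSUED = 9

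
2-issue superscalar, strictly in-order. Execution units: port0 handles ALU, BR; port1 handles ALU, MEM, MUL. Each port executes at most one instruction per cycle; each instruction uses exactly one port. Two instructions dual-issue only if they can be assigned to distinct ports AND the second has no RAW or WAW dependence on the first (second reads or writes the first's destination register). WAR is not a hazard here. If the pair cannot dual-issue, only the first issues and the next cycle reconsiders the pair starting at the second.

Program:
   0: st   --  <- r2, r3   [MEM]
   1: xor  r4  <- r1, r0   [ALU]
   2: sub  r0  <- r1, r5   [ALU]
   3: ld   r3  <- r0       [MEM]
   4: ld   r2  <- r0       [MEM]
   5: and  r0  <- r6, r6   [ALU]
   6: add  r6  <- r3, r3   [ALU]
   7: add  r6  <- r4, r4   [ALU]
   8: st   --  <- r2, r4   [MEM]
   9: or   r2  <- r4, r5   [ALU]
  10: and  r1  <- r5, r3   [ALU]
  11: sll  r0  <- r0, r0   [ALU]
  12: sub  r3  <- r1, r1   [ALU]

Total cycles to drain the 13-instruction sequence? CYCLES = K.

CYCLES = 8

#0 head=0: st.MEM;xor.ALU i0+i1 pair
#1 head=2: sub.ALU i2 RAW r0
#2 head=3: ld.MEM i3 no-port MEM/MEM
#3 head=4: ld.MEM;and.ALU i4+i5 pair
#4 head=6: add.ALU i6 WAW r6
#5 head=7: add.ALU;st.MEM i7+i8 pair
#6 head=9: or.ALU;and.ALU i9+i10 pair
#7 head=11: sll.ALU;sub.ALU i11+i12 pair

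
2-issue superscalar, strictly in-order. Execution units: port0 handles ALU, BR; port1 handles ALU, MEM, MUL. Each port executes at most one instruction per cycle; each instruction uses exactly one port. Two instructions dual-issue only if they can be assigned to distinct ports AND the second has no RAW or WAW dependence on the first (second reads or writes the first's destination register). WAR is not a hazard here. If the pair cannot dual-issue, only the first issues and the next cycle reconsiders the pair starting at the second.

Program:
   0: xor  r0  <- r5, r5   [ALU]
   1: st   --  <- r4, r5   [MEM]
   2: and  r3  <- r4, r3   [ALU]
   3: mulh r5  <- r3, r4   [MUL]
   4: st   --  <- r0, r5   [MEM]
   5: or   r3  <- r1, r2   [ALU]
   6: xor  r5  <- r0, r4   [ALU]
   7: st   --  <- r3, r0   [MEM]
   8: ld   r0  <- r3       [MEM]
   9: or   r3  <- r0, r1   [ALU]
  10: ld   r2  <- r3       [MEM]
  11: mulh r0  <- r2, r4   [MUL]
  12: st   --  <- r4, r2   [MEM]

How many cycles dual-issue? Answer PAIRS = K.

t=0 i0/i1:xor.ALU st.MEM ; 2-wide
t=1 i2:and.ALU ; RAW r3
t=2 i3:mulh.MUL ; no-port MUL/MEM
t=3 i4/i5:st.MEM or.ALU ; 2-wide
t=4 i6/i7:xor.ALU st.MEM ; 2-wide
t=5 i8:ld.MEM ; RAW r0
t=6 i9:or.ALU ; RAW r3
t=7 i10:ld.MEM ; no-port MEM/MUL
t=8 i11:mulh.MUL ; no-port MUL/MEM
t=9 i12:st.MEM ; tail

PAIRS = 3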